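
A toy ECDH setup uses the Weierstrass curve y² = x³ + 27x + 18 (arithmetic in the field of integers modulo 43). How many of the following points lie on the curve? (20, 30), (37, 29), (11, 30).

(20, 30): 30² ≡ 40, rhs ≡ 1 → off.
(37, 29): 29² ≡ 24, rhs ≡ 27 → off.
(11, 30): 30² ≡ 40, rhs ≡ 12 → off.

0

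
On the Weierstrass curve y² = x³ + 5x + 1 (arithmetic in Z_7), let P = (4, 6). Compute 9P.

Repeated addition: build up to 9P.
2P: tangent at (4, 6): λ = (3·4² + 5)/(2·6) ≡ 4/5. 5⁻¹ ≡ 3 (mod 7), so λ ≡ 4·3 ≡ 5.
  x = λ² - 4 - 4 = 25 - 8 ≡ 3; y = λ·(4 - 3) - 6 ≡ 6. → (3, 6)
3P: (3, 6) + (4, 6). λ = (6 - 6)/(4 - 3) ≡ 0/1 mod 7. 1⁻¹ ≡ 1 (mod 7) since 1·1 = 1 ≡ 1, so λ ≡ 0.
  x = λ² - 3 - 4 = 0 - 7 ≡ 0; y = λ·(3 - 0) - 6 ≡ 1. → (0, 1)
4P: (0, 1) + (4, 6). λ = (6 - 1)/(4 - 0) ≡ 5/4 mod 7. 4⁻¹ ≡ 2 (mod 7) since 4·2 = 8 ≡ 1, so λ ≡ 3.
  x = λ² - 0 - 4 = 9 - 4 ≡ 5; y = λ·(0 - 5) - 1 ≡ 5. → (5, 5)
5P: (5, 5) + (4, 6). λ = (6 - 5)/(4 - 5) ≡ 1/6 mod 7. 6⁻¹ ≡ 6 (mod 7) since 6·6 = 36 ≡ 1, so λ ≡ 6.
  x = λ² - 5 - 4 = 36 - 9 ≡ 6; y = λ·(5 - 6) - 5 ≡ 3. → (6, 3)
6P: (6, 3) + (4, 6). λ = (6 - 3)/(4 - 6) ≡ 3/5 mod 7. 5⁻¹ ≡ 3 (mod 7), so λ ≡ 2.
  x = λ² - 6 - 4 = 4 - 10 ≡ 1; y = λ·(6 - 1) - 3 ≡ 0. → (1, 0)
7P: (1, 0) + (4, 6). λ = (6 - 0)/(4 - 1) ≡ 6/3 mod 7. 3⁻¹ ≡ 5 (mod 7), so λ ≡ 2.
  x = λ² - 1 - 4 = 4 - 5 ≡ 6; y = λ·(1 - 6) - 0 ≡ 4. → (6, 4)
8P: (6, 4) + (4, 6). λ = (6 - 4)/(4 - 6) ≡ 2/5 mod 7. 5⁻¹ ≡ 3 (mod 7), so λ ≡ 6.
  x = λ² - 6 - 4 = 36 - 10 ≡ 5; y = λ·(6 - 5) - 4 ≡ 2. → (5, 2)
9P: (5, 2) + (4, 6). λ = (6 - 2)/(4 - 5) ≡ 4/6 mod 7. 6⁻¹ ≡ 6 (mod 7), so λ ≡ 3.
  x = λ² - 5 - 4 = 9 - 9 ≡ 0; y = λ·(5 - 0) - 2 ≡ 6. → (0, 6)

(0, 6)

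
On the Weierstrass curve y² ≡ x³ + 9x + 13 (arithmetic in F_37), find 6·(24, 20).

(27, 12)

Write Q = (24, 20).
Repeated addition: build up to 6Q.
2Q: tangent at (24, 20): λ = (3·24² + 9)/(2·20) ≡ 35/3. 3⁻¹ ≡ 25 (mod 37) since 3·25 = 75 ≡ 1, so λ ≡ 35·25 ≡ 24.
  x = λ² - 24 - 24 = 576 - 48 ≡ 10; y = λ·(24 - 10) - 20 ≡ 20. → (10, 20)
3Q: (10, 20) + (24, 20). λ = (20 - 20)/(24 - 10) ≡ 0/14 mod 37. 14⁻¹ ≡ 8 (mod 37) since 14·8 = 112 ≡ 1, so λ ≡ 0.
  x = λ² - 10 - 24 = 0 - 34 ≡ 3; y = λ·(10 - 3) - 20 ≡ 17. → (3, 17)
4Q: (3, 17) + (24, 20). λ = (20 - 17)/(24 - 3) ≡ 3/21 mod 37. 21⁻¹ ≡ 30 (mod 37), so λ ≡ 16.
  x = λ² - 3 - 24 = 256 - 27 ≡ 7; y = λ·(3 - 7) - 17 ≡ 30. → (7, 30)
5Q: (7, 30) + (24, 20). λ = (20 - 30)/(24 - 7) ≡ 27/17 mod 37. 17⁻¹ ≡ 24 (mod 37) since 17·24 = 408 ≡ 1, so λ ≡ 19.
  x = λ² - 7 - 24 = 361 - 31 ≡ 34; y = λ·(7 - 34) - 30 ≡ 12. → (34, 12)
6Q: (34, 12) + (24, 20). λ = (20 - 12)/(24 - 34) ≡ 8/27 mod 37. 27⁻¹ ≡ 11 (mod 37), so λ ≡ 14.
  x = λ² - 34 - 24 = 196 - 58 ≡ 27; y = λ·(34 - 27) - 12 ≡ 12. → (27, 12)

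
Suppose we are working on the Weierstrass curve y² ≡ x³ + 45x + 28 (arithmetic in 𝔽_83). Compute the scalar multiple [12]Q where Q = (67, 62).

Repeated addition: build up to 12Q.
2Q: tangent at (67, 62): λ = (3·67² + 45)/(2·62) ≡ 66/41. 41⁻¹ ≡ 81 (mod 83), so λ ≡ 66·81 ≡ 34.
  x = λ² - 67 - 67 = 1156 - 134 ≡ 26; y = λ·(67 - 26) - 62 ≡ 4. → (26, 4)
3Q: (26, 4) + (67, 62). λ = (62 - 4)/(67 - 26) ≡ 58/41 mod 83. 41⁻¹ ≡ 81 (mod 83), so λ ≡ 50.
  x = λ² - 26 - 67 = 2500 - 93 ≡ 0; y = λ·(26 - 0) - 4 ≡ 51. → (0, 51)
4Q: (0, 51) + (67, 62). λ = (62 - 51)/(67 - 0) ≡ 11/67 mod 83. 67⁻¹ ≡ 57 (mod 83), so λ ≡ 46.
  x = λ² - 0 - 67 = 2116 - 67 ≡ 57; y = λ·(0 - 57) - 51 ≡ 66. → (57, 66)
5Q: (57, 66) + (67, 62). λ = (62 - 66)/(67 - 57) ≡ 79/10 mod 83. 10⁻¹ ≡ 25 (mod 83) since 10·25 = 250 ≡ 1, so λ ≡ 66.
  x = λ² - 57 - 67 = 4356 - 124 ≡ 82; y = λ·(57 - 82) - 66 ≡ 27. → (82, 27)
6Q: (82, 27) + (67, 62). λ = (62 - 27)/(67 - 82) ≡ 35/68 mod 83. 68⁻¹ ≡ 11 (mod 83), so λ ≡ 53.
  x = λ² - 82 - 67 = 2809 - 149 ≡ 4; y = λ·(82 - 4) - 27 ≡ 40. → (4, 40)
7Q: (4, 40) + (67, 62). λ = (62 - 40)/(67 - 4) ≡ 22/63 mod 83. 63⁻¹ ≡ 29 (mod 83), so λ ≡ 57.
  x = λ² - 4 - 67 = 3249 - 71 ≡ 24; y = λ·(4 - 24) - 40 ≡ 65. → (24, 65)
8Q: (24, 65) + (67, 62). λ = (62 - 65)/(67 - 24) ≡ 80/43 mod 83. 43⁻¹ ≡ 56 (mod 83) since 43·56 = 2408 ≡ 1, so λ ≡ 81.
  x = λ² - 24 - 67 = 6561 - 91 ≡ 79; y = λ·(24 - 79) - 65 ≡ 45. → (79, 45)
9Q: (79, 45) + (67, 62). λ = (62 - 45)/(67 - 79) ≡ 17/71 mod 83. 71⁻¹ ≡ 76 (mod 83), so λ ≡ 47.
  x = λ² - 79 - 67 = 2209 - 146 ≡ 71; y = λ·(79 - 71) - 45 ≡ 82. → (71, 82)
10Q: (71, 82) + (67, 62). λ = (62 - 82)/(67 - 71) ≡ 63/79 mod 83. 79⁻¹ ≡ 62 (mod 83), so λ ≡ 5.
  x = λ² - 71 - 67 = 25 - 138 ≡ 53; y = λ·(71 - 53) - 82 ≡ 8. → (53, 8)
11Q: (53, 8) + (67, 62). λ = (62 - 8)/(67 - 53) ≡ 54/14 mod 83. 14⁻¹ ≡ 6 (mod 83), so λ ≡ 75.
  x = λ² - 53 - 67 = 5625 - 120 ≡ 27; y = λ·(53 - 27) - 8 ≡ 33. → (27, 33)
12Q: (27, 33) + (67, 62). λ = (62 - 33)/(67 - 27) ≡ 29/40 mod 83. 40⁻¹ ≡ 27 (mod 83) since 40·27 = 1080 ≡ 1, so λ ≡ 36.
  x = λ² - 27 - 67 = 1296 - 94 ≡ 40; y = λ·(27 - 40) - 33 ≡ 80. → (40, 80)

(40, 80)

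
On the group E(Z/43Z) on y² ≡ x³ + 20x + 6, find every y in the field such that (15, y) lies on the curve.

x³ + 20x + 6 = 3681 ≡ 26 (mod 43).
26 is a non-residue mod 43; no y exists.

none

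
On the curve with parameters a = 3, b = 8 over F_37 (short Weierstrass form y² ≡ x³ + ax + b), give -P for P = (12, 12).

(12, 25)

-(12, 12) = (12, -12 mod 37) = (12, 25).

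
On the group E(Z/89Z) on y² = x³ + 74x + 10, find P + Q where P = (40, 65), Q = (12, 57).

(40, 65) + (12, 57). λ = (57 - 65)/(12 - 40) ≡ 81/61 mod 89. 61⁻¹ ≡ 54 (mod 89), so λ ≡ 13.
  x = λ² - 40 - 12 = 169 - 52 ≡ 28; y = λ·(40 - 28) - 65 ≡ 2. → (28, 2)

(28, 2)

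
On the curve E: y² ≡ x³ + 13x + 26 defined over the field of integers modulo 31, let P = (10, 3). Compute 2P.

(19, 8)

tangent at (10, 3): λ = (3·10² + 13)/(2·3) ≡ 3/6. 6⁻¹ ≡ 26 (mod 31), so λ ≡ 3·26 ≡ 16.
  x = λ² - 10 - 10 = 256 - 20 ≡ 19; y = λ·(10 - 19) - 3 ≡ 8. → (19, 8)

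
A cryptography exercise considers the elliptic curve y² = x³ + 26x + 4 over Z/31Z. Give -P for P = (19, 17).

-(19, 17) = (19, -17 mod 31) = (19, 14).

(19, 14)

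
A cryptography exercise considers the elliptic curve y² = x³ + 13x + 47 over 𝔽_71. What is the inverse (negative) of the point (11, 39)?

(11, 32)

-(11, 39) = (11, -39 mod 71) = (11, 32).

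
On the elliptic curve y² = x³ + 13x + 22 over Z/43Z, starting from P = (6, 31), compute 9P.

(32, 15)

Double-and-add on 9 = (1001)₂. Start with P = (6, 31) for the leading 1-bit.
double: tangent at (6, 31): λ = (3·6² + 13)/(2·31) ≡ 35/19. 19⁻¹ ≡ 34 (mod 43), so λ ≡ 35·34 ≡ 29.
  x = λ² - 6 - 6 = 841 - 12 ≡ 12; y = λ·(6 - 12) - 31 ≡ 10. → (12, 10)
double: tangent at (12, 10): λ = (3·12² + 13)/(2·10) ≡ 15/20. 20⁻¹ ≡ 28 (mod 43), so λ ≡ 15·28 ≡ 33.
  x = λ² - 12 - 12 = 1089 - 24 ≡ 33; y = λ·(12 - 33) - 10 ≡ 28. → (33, 28)
double: tangent at (33, 28): λ = (3·33² + 13)/(2·28) ≡ 12/13. 13⁻¹ ≡ 10 (mod 43), so λ ≡ 12·10 ≡ 34.
  x = λ² - 33 - 33 = 1156 - 66 ≡ 15; y = λ·(33 - 15) - 28 ≡ 25. → (15, 25)
add P: (15, 25) + (6, 31). λ = (31 - 25)/(6 - 15) ≡ 6/34 mod 43. 34⁻¹ ≡ 19 (mod 43) since 34·19 = 646 ≡ 1, so λ ≡ 28.
  x = λ² - 15 - 6 = 784 - 21 ≡ 32; y = λ·(15 - 32) - 25 ≡ 15. → (32, 15)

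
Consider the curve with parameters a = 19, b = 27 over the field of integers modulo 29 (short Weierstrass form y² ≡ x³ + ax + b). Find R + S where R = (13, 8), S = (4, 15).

(28, 23)

(13, 8) + (4, 15). λ = (15 - 8)/(4 - 13) ≡ 7/20 mod 29. 20⁻¹ ≡ 16 (mod 29), so λ ≡ 25.
  x = λ² - 13 - 4 = 625 - 17 ≡ 28; y = λ·(13 - 28) - 8 ≡ 23. → (28, 23)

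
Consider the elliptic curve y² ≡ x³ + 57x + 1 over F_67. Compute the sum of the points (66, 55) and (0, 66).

(55, 66)

(66, 55) + (0, 66). λ = (66 - 55)/(0 - 66) ≡ 11/1 mod 67. 1⁻¹ ≡ 1 (mod 67), so λ ≡ 11.
  x = λ² - 66 - 0 = 121 - 66 ≡ 55; y = λ·(66 - 55) - 55 ≡ 66. → (55, 66)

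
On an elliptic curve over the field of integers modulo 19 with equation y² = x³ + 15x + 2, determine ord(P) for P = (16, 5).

4

2P: tangent at (16, 5): λ = (3·16² + 15)/(2·5) ≡ 4/10. 10⁻¹ ≡ 2 (mod 19), so λ ≡ 4·2 ≡ 8.
  x = λ² - 16 - 16 = 64 - 32 ≡ 13; y = λ·(16 - 13) - 5 ≡ 0. → (13, 0)
3P: (13, 0) + (16, 5). λ = (5 - 0)/(16 - 13) ≡ 5/3 mod 19. 3⁻¹ ≡ 13 (mod 19) since 3·13 = 39 ≡ 1, so λ ≡ 8.
  x = λ² - 13 - 16 = 64 - 29 ≡ 16; y = λ·(13 - 16) - 0 ≡ 14. → (16, 14)
4P: (16, 14) + (16, 5): same x and y₁ ≡ -y₂, so the sum is O.
4P = O, so the order is 4.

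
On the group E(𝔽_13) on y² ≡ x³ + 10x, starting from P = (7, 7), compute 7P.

Double-and-add on 7 = (111)₂. Start with P = (7, 7) for the leading 1-bit.
double: tangent at (7, 7): λ = (3·7² + 10)/(2·7) ≡ 1/1. 1⁻¹ ≡ 1 (mod 13), so λ ≡ 1·1 ≡ 1.
  x = λ² - 7 - 7 = 1 - 14 ≡ 0; y = λ·(7 - 0) - 7 ≡ 0. → (0, 0)
add P: (0, 0) + (7, 7). λ = (7 - 0)/(7 - 0) ≡ 7/7 mod 13. 7⁻¹ ≡ 2 (mod 13), so λ ≡ 1.
  x = λ² - 0 - 7 = 1 - 7 ≡ 7; y = λ·(0 - 7) - 0 ≡ 6. → (7, 6)
double: tangent at (7, 6): λ = (3·7² + 10)/(2·6) ≡ 1/12. 12⁻¹ ≡ 12 (mod 13) since 12·12 = 144 ≡ 1, so λ ≡ 1·12 ≡ 12.
  x = λ² - 7 - 7 = 144 - 14 ≡ 0; y = λ·(7 - 0) - 6 ≡ 0. → (0, 0)
add P: (0, 0) + (7, 7). λ = (7 - 0)/(7 - 0) ≡ 7/7 mod 13. 7⁻¹ ≡ 2 (mod 13) since 7·2 = 14 ≡ 1, so λ ≡ 1.
  x = λ² - 0 - 7 = 1 - 7 ≡ 7; y = λ·(0 - 7) - 0 ≡ 6. → (7, 6)

(7, 6)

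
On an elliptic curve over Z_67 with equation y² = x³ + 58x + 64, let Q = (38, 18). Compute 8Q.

Double-and-add on 8 = (1000)₂. Start with Q = (38, 18) for the leading 1-bit.
double: tangent at (38, 18): λ = (3·38² + 58)/(2·18) ≡ 35/36. 36⁻¹ ≡ 54 (mod 67) since 36·54 = 1944 ≡ 1, so λ ≡ 35·54 ≡ 14.
  x = λ² - 38 - 38 = 196 - 76 ≡ 53; y = λ·(38 - 53) - 18 ≡ 40. → (53, 40)
double: tangent at (53, 40): λ = (3·53² + 58)/(2·40) ≡ 43/13. 13⁻¹ ≡ 31 (mod 67) since 13·31 = 403 ≡ 1, so λ ≡ 43·31 ≡ 60.
  x = λ² - 53 - 53 = 3600 - 106 ≡ 10; y = λ·(53 - 10) - 40 ≡ 61. → (10, 61)
double: tangent at (10, 61): λ = (3·10² + 58)/(2·61) ≡ 23/55. 55⁻¹ ≡ 39 (mod 67), so λ ≡ 23·39 ≡ 26.
  x = λ² - 10 - 10 = 676 - 20 ≡ 53; y = λ·(10 - 53) - 61 ≡ 27. → (53, 27)

(53, 27)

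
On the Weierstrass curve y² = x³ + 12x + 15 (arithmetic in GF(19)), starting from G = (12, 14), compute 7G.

(14, 1)

Repeated addition: build up to 7G.
2G: tangent at (12, 14): λ = (3·12² + 12)/(2·14) ≡ 7/9. 9⁻¹ ≡ 17 (mod 19), so λ ≡ 7·17 ≡ 5.
  x = λ² - 12 - 12 = 25 - 24 ≡ 1; y = λ·(12 - 1) - 14 ≡ 3. → (1, 3)
3G: (1, 3) + (12, 14). λ = (14 - 3)/(12 - 1) ≡ 11/11 mod 19. 11⁻¹ ≡ 7 (mod 19), so λ ≡ 1.
  x = λ² - 1 - 12 = 1 - 13 ≡ 7; y = λ·(1 - 7) - 3 ≡ 10. → (7, 10)
4G: (7, 10) + (12, 14). λ = (14 - 10)/(12 - 7) ≡ 4/5 mod 19. 5⁻¹ ≡ 4 (mod 19) since 5·4 = 20 ≡ 1, so λ ≡ 16.
  x = λ² - 7 - 12 = 256 - 19 ≡ 9; y = λ·(7 - 9) - 10 ≡ 15. → (9, 15)
5G: (9, 15) + (12, 14). λ = (14 - 15)/(12 - 9) ≡ 18/3 mod 19. 3⁻¹ ≡ 13 (mod 19), so λ ≡ 6.
  x = λ² - 9 - 12 = 36 - 21 ≡ 15; y = λ·(9 - 15) - 15 ≡ 6. → (15, 6)
6G: (15, 6) + (12, 14). λ = (14 - 6)/(12 - 15) ≡ 8/16 mod 19. 16⁻¹ ≡ 6 (mod 19), so λ ≡ 10.
  x = λ² - 15 - 12 = 100 - 27 ≡ 16; y = λ·(15 - 16) - 6 ≡ 3. → (16, 3)
7G: (16, 3) + (12, 14). λ = (14 - 3)/(12 - 16) ≡ 11/15 mod 19. 15⁻¹ ≡ 14 (mod 19), so λ ≡ 2.
  x = λ² - 16 - 12 = 4 - 28 ≡ 14; y = λ·(16 - 14) - 3 ≡ 1. → (14, 1)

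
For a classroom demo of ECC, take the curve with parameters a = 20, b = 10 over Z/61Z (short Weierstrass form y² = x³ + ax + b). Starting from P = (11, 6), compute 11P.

O

Double-and-add on 11 = (1011)₂. Start with P = (11, 6) for the leading 1-bit.
double: tangent at (11, 6): λ = (3·11² + 20)/(2·6) ≡ 17/12. 12⁻¹ ≡ 56 (mod 61), so λ ≡ 17·56 ≡ 37.
  x = λ² - 11 - 11 = 1369 - 22 ≡ 5; y = λ·(11 - 5) - 6 ≡ 33. → (5, 33)
double: tangent at (5, 33): λ = (3·5² + 20)/(2·33) ≡ 34/5. 5⁻¹ ≡ 49 (mod 61), so λ ≡ 34·49 ≡ 19.
  x = λ² - 5 - 5 = 361 - 10 ≡ 46; y = λ·(5 - 46) - 33 ≡ 42. → (46, 42)
add P: (46, 42) + (11, 6). λ = (6 - 42)/(11 - 46) ≡ 25/26 mod 61. 26⁻¹ ≡ 54 (mod 61), so λ ≡ 8.
  x = λ² - 46 - 11 = 64 - 57 ≡ 7; y = λ·(46 - 7) - 42 ≡ 26. → (7, 26)
double: tangent at (7, 26): λ = (3·7² + 20)/(2·26) ≡ 45/52. 52⁻¹ ≡ 27 (mod 61), so λ ≡ 45·27 ≡ 56.
  x = λ² - 7 - 7 = 3136 - 14 ≡ 11; y = λ·(7 - 11) - 26 ≡ 55. → (11, 55)
add P: (11, 55) + (11, 6): same x and y₁ ≡ -y₂, so the sum is 𝒪.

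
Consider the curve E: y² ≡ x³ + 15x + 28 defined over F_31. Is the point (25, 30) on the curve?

y² = 30² ≡ 1; x³ + 15x + 28 = 16028 ≡ 1 (mod 31). 1 = 1.

yes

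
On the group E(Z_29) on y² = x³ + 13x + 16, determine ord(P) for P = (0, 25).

2P: tangent at (0, 25): λ = (3·0² + 13)/(2·25) ≡ 13/21. 21⁻¹ ≡ 18 (mod 29), so λ ≡ 13·18 ≡ 2.
  x = λ² - 0 - 0 = 4 - 0 ≡ 4; y = λ·(0 - 4) - 25 ≡ 25. → (4, 25)
3P: (4, 25) + (0, 25). λ = (25 - 25)/(0 - 4) ≡ 0/25 mod 29. 25⁻¹ ≡ 7 (mod 29), so λ ≡ 0.
  x = λ² - 4 - 0 = 0 - 4 ≡ 25; y = λ·(4 - 25) - 25 ≡ 4. → (25, 4)
4P: (25, 4) + (0, 25). λ = (25 - 4)/(0 - 25) ≡ 21/4 mod 29. 4⁻¹ ≡ 22 (mod 29), so λ ≡ 27.
  x = λ² - 25 - 0 = 729 - 25 ≡ 8; y = λ·(25 - 8) - 4 ≡ 20. → (8, 20)
5P: (8, 20) + (0, 25). λ = (25 - 20)/(0 - 8) ≡ 5/21 mod 29. 21⁻¹ ≡ 18 (mod 29), so λ ≡ 3.
  x = λ² - 8 - 0 = 9 - 8 ≡ 1; y = λ·(8 - 1) - 20 ≡ 1. → (1, 1)
6P: (1, 1) + (0, 25). λ = (25 - 1)/(0 - 1) ≡ 24/28 mod 29. 28⁻¹ ≡ 28 (mod 29) since 28·28 = 784 ≡ 1, so λ ≡ 5.
  x = λ² - 1 - 0 = 25 - 1 ≡ 24; y = λ·(1 - 24) - 1 ≡ 0. → (24, 0)
7P: (24, 0) + (0, 25). λ = (25 - 0)/(0 - 24) ≡ 25/5 mod 29. 5⁻¹ ≡ 6 (mod 29) since 5·6 = 30 ≡ 1, so λ ≡ 5.
  x = λ² - 24 - 0 = 25 - 24 ≡ 1; y = λ·(24 - 1) - 0 ≡ 28. → (1, 28)
8P: (1, 28) + (0, 25). λ = (25 - 28)/(0 - 1) ≡ 26/28 mod 29. 28⁻¹ ≡ 28 (mod 29) since 28·28 = 784 ≡ 1, so λ ≡ 3.
  x = λ² - 1 - 0 = 9 - 1 ≡ 8; y = λ·(1 - 8) - 28 ≡ 9. → (8, 9)
9P: (8, 9) + (0, 25). λ = (25 - 9)/(0 - 8) ≡ 16/21 mod 29. 21⁻¹ ≡ 18 (mod 29), so λ ≡ 27.
  x = λ² - 8 - 0 = 729 - 8 ≡ 25; y = λ·(8 - 25) - 9 ≡ 25. → (25, 25)
10P: (25, 25) + (0, 25). λ = (25 - 25)/(0 - 25) ≡ 0/4 mod 29. 4⁻¹ ≡ 22 (mod 29), so λ ≡ 0.
  x = λ² - 25 - 0 = 0 - 25 ≡ 4; y = λ·(25 - 4) - 25 ≡ 4. → (4, 4)
11P: (4, 4) + (0, 25). λ = (25 - 4)/(0 - 4) ≡ 21/25 mod 29. 25⁻¹ ≡ 7 (mod 29), so λ ≡ 2.
  x = λ² - 4 - 0 = 4 - 4 ≡ 0; y = λ·(4 - 0) - 4 ≡ 4. → (0, 4)
12P: (0, 4) + (0, 25): same x and y₁ ≡ -y₂, so the sum is ∞.
12P = ∞, so the order is 12.

12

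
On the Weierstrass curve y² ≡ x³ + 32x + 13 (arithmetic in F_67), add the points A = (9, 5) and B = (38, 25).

(29, 2)

(9, 5) + (38, 25). λ = (25 - 5)/(38 - 9) ≡ 20/29 mod 67. 29⁻¹ ≡ 37 (mod 67), so λ ≡ 3.
  x = λ² - 9 - 38 = 9 - 47 ≡ 29; y = λ·(9 - 29) - 5 ≡ 2. → (29, 2)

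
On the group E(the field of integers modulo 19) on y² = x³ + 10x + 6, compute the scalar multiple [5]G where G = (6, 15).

(17, 4)

Double-and-add on 5 = (101)₂. Start with G = (6, 15) for the leading 1-bit.
double: tangent at (6, 15): λ = (3·6² + 10)/(2·15) ≡ 4/11. 11⁻¹ ≡ 7 (mod 19), so λ ≡ 4·7 ≡ 9.
  x = λ² - 6 - 6 = 81 - 12 ≡ 12; y = λ·(6 - 12) - 15 ≡ 7. → (12, 7)
double: tangent at (12, 7): λ = (3·12² + 10)/(2·7) ≡ 5/14. 14⁻¹ ≡ 15 (mod 19) since 14·15 = 210 ≡ 1, so λ ≡ 5·15 ≡ 18.
  x = λ² - 12 - 12 = 324 - 24 ≡ 15; y = λ·(12 - 15) - 7 ≡ 15. → (15, 15)
add G: (15, 15) + (6, 15). λ = (15 - 15)/(6 - 15) ≡ 0/10 mod 19. 10⁻¹ ≡ 2 (mod 19), so λ ≡ 0.
  x = λ² - 15 - 6 = 0 - 21 ≡ 17; y = λ·(15 - 17) - 15 ≡ 4. → (17, 4)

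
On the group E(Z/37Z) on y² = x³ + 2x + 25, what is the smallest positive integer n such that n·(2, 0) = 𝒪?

2

2P: (2, 0) + (2, 0): same x and y₁ ≡ -y₂, so the sum is 𝒪.
2P = 𝒪, so the order is 2.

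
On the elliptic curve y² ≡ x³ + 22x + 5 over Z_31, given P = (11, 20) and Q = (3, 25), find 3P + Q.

(9, 23)

First 3P:
Repeated addition: build up to 3P.
2P: tangent at (11, 20): λ = (3·11² + 22)/(2·20) ≡ 13/9. 9⁻¹ ≡ 7 (mod 31), so λ ≡ 13·7 ≡ 29.
  x = λ² - 11 - 11 = 841 - 22 ≡ 13; y = λ·(11 - 13) - 20 ≡ 15. → (13, 15)
3P: (13, 15) + (11, 20). λ = (20 - 15)/(11 - 13) ≡ 5/29 mod 31. 29⁻¹ ≡ 15 (mod 31), so λ ≡ 13.
  x = λ² - 13 - 11 = 169 - 24 ≡ 21; y = λ·(13 - 21) - 15 ≡ 5. → (21, 5)
3P = (21, 5).
Finally 3P + Q:
(21, 5) + (3, 25). λ = (25 - 5)/(3 - 21) ≡ 20/13 mod 31. 13⁻¹ ≡ 12 (mod 31), so λ ≡ 23.
  x = λ² - 21 - 3 = 529 - 24 ≡ 9; y = λ·(21 - 9) - 5 ≡ 23. → (9, 23)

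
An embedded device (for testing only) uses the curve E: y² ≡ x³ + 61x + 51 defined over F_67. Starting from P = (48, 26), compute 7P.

Repeated addition: build up to 7P.
2P: tangent at (48, 26): λ = (3·48² + 61)/(2·26) ≡ 5/52. 52⁻¹ ≡ 58 (mod 67), so λ ≡ 5·58 ≡ 22.
  x = λ² - 48 - 48 = 484 - 96 ≡ 53; y = λ·(48 - 53) - 26 ≡ 65. → (53, 65)
3P: (53, 65) + (48, 26). λ = (26 - 65)/(48 - 53) ≡ 28/62 mod 67. 62⁻¹ ≡ 40 (mod 67), so λ ≡ 48.
  x = λ² - 53 - 48 = 2304 - 101 ≡ 59; y = λ·(53 - 59) - 65 ≡ 49. → (59, 49)
4P: (59, 49) + (48, 26). λ = (26 - 49)/(48 - 59) ≡ 44/56 mod 67. 56⁻¹ ≡ 6 (mod 67), so λ ≡ 63.
  x = λ² - 59 - 48 = 3969 - 107 ≡ 43; y = λ·(59 - 43) - 49 ≡ 21. → (43, 21)
5P: (43, 21) + (48, 26). λ = (26 - 21)/(48 - 43) ≡ 5/5 mod 67. 5⁻¹ ≡ 27 (mod 67), so λ ≡ 1.
  x = λ² - 43 - 48 = 1 - 91 ≡ 44; y = λ·(43 - 44) - 21 ≡ 45. → (44, 45)
6P: (44, 45) + (48, 26). λ = (26 - 45)/(48 - 44) ≡ 48/4 mod 67. 4⁻¹ ≡ 17 (mod 67), so λ ≡ 12.
  x = λ² - 44 - 48 = 144 - 92 ≡ 52; y = λ·(44 - 52) - 45 ≡ 60. → (52, 60)
7P: (52, 60) + (48, 26). λ = (26 - 60)/(48 - 52) ≡ 33/63 mod 67. 63⁻¹ ≡ 50 (mod 67), so λ ≡ 42.
  x = λ² - 52 - 48 = 1764 - 100 ≡ 56; y = λ·(52 - 56) - 60 ≡ 40. → (56, 40)

(56, 40)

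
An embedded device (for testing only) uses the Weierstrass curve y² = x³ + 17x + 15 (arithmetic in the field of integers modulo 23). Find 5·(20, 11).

(3, 1)

Write G = (20, 11).
Double-and-add on 5 = (101)₂. Start with G = (20, 11) for the leading 1-bit.
double: tangent at (20, 11): λ = (3·20² + 17)/(2·11) ≡ 21/22. 22⁻¹ ≡ 22 (mod 23) since 22·22 = 484 ≡ 1, so λ ≡ 21·22 ≡ 2.
  x = λ² - 20 - 20 = 4 - 40 ≡ 10; y = λ·(20 - 10) - 11 ≡ 9. → (10, 9)
double: tangent at (10, 9): λ = (3·10² + 17)/(2·9) ≡ 18/18. 18⁻¹ ≡ 9 (mod 23), so λ ≡ 18·9 ≡ 1.
  x = λ² - 10 - 10 = 1 - 20 ≡ 4; y = λ·(10 - 4) - 9 ≡ 20. → (4, 20)
add G: (4, 20) + (20, 11). λ = (11 - 20)/(20 - 4) ≡ 14/16 mod 23. 16⁻¹ ≡ 13 (mod 23) since 16·13 = 208 ≡ 1, so λ ≡ 21.
  x = λ² - 4 - 20 = 441 - 24 ≡ 3; y = λ·(4 - 3) - 20 ≡ 1. → (3, 1)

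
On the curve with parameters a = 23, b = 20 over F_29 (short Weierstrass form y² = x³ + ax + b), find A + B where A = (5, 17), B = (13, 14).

(27, 13)

(5, 17) + (13, 14). λ = (14 - 17)/(13 - 5) ≡ 26/8 mod 29. 8⁻¹ ≡ 11 (mod 29), so λ ≡ 25.
  x = λ² - 5 - 13 = 625 - 18 ≡ 27; y = λ·(5 - 27) - 17 ≡ 13. → (27, 13)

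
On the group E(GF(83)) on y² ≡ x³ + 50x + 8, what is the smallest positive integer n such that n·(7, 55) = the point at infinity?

5

2P: tangent at (7, 55): λ = (3·7² + 50)/(2·55) ≡ 31/27. 27⁻¹ ≡ 40 (mod 83) since 27·40 = 1080 ≡ 1, so λ ≡ 31·40 ≡ 78.
  x = λ² - 7 - 7 = 6084 - 14 ≡ 11; y = λ·(7 - 11) - 55 ≡ 48. → (11, 48)
3P: (11, 48) + (7, 55). λ = (55 - 48)/(7 - 11) ≡ 7/79 mod 83. 79⁻¹ ≡ 62 (mod 83) since 79·62 = 4898 ≡ 1, so λ ≡ 19.
  x = λ² - 11 - 7 = 361 - 18 ≡ 11; y = λ·(11 - 11) - 48 ≡ 35. → (11, 35)
4P: (11, 35) + (7, 55). λ = (55 - 35)/(7 - 11) ≡ 20/79 mod 83. 79⁻¹ ≡ 62 (mod 83), so λ ≡ 78.
  x = λ² - 11 - 7 = 6084 - 18 ≡ 7; y = λ·(11 - 7) - 35 ≡ 28. → (7, 28)
5P: (7, 28) + (7, 55): same x and y₁ ≡ -y₂, so the sum is the point at infinity.
5P = the point at infinity, so the order is 5.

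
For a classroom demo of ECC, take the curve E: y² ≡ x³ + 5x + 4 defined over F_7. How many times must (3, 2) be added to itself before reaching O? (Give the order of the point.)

2P: tangent at (3, 2): λ = (3·3² + 5)/(2·2) ≡ 4/4. 4⁻¹ ≡ 2 (mod 7), so λ ≡ 4·2 ≡ 1.
  x = λ² - 3 - 3 = 1 - 6 ≡ 2; y = λ·(3 - 2) - 2 ≡ 6. → (2, 6)
3P: (2, 6) + (3, 2). λ = (2 - 6)/(3 - 2) ≡ 3/1 mod 7. 1⁻¹ ≡ 1 (mod 7), so λ ≡ 3.
  x = λ² - 2 - 3 = 9 - 5 ≡ 4; y = λ·(2 - 4) - 6 ≡ 2. → (4, 2)
4P: (4, 2) + (3, 2). λ = (2 - 2)/(3 - 4) ≡ 0/6 mod 7. 6⁻¹ ≡ 6 (mod 7) since 6·6 = 36 ≡ 1, so λ ≡ 0.
  x = λ² - 4 - 3 = 0 - 7 ≡ 0; y = λ·(4 - 0) - 2 ≡ 5. → (0, 5)
5P: (0, 5) + (3, 2). λ = (2 - 5)/(3 - 0) ≡ 4/3 mod 7. 3⁻¹ ≡ 5 (mod 7) since 3·5 = 15 ≡ 1, so λ ≡ 6.
  x = λ² - 0 - 3 = 36 - 3 ≡ 5; y = λ·(0 - 5) - 5 ≡ 0. → (5, 0)
6P: (5, 0) + (3, 2). λ = (2 - 0)/(3 - 5) ≡ 2/5 mod 7. 5⁻¹ ≡ 3 (mod 7) since 5·3 = 15 ≡ 1, so λ ≡ 6.
  x = λ² - 5 - 3 = 36 - 8 ≡ 0; y = λ·(5 - 0) - 0 ≡ 2. → (0, 2)
7P: (0, 2) + (3, 2). λ = (2 - 2)/(3 - 0) ≡ 0/3 mod 7. 3⁻¹ ≡ 5 (mod 7), so λ ≡ 0.
  x = λ² - 0 - 3 = 0 - 3 ≡ 4; y = λ·(0 - 4) - 2 ≡ 5. → (4, 5)
8P: (4, 5) + (3, 2). λ = (2 - 5)/(3 - 4) ≡ 4/6 mod 7. 6⁻¹ ≡ 6 (mod 7), so λ ≡ 3.
  x = λ² - 4 - 3 = 9 - 7 ≡ 2; y = λ·(4 - 2) - 5 ≡ 1. → (2, 1)
9P: (2, 1) + (3, 2). λ = (2 - 1)/(3 - 2) ≡ 1/1 mod 7. 1⁻¹ ≡ 1 (mod 7) since 1·1 = 1 ≡ 1, so λ ≡ 1.
  x = λ² - 2 - 3 = 1 - 5 ≡ 3; y = λ·(2 - 3) - 1 ≡ 5. → (3, 5)
10P: (3, 5) + (3, 2): same x and y₁ ≡ -y₂, so the sum is O.
10P = O, so the order is 10.

10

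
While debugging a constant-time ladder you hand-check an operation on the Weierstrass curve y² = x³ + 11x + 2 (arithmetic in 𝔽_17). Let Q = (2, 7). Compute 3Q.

Repeated addition: build up to 3Q.
2Q: tangent at (2, 7): λ = (3·2² + 11)/(2·7) ≡ 6/14. 14⁻¹ ≡ 11 (mod 17) since 14·11 = 154 ≡ 1, so λ ≡ 6·11 ≡ 15.
  x = λ² - 2 - 2 = 225 - 4 ≡ 0; y = λ·(2 - 0) - 7 ≡ 6. → (0, 6)
3Q: (0, 6) + (2, 7). λ = (7 - 6)/(2 - 0) ≡ 1/2 mod 17. 2⁻¹ ≡ 9 (mod 17), so λ ≡ 9.
  x = λ² - 0 - 2 = 81 - 2 ≡ 11; y = λ·(0 - 11) - 6 ≡ 14. → (11, 14)

(11, 14)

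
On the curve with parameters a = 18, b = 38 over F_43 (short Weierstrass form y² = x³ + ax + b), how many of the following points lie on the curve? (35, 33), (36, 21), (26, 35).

0

(35, 33): 33² ≡ 14, rhs ≡ 27 → off.
(36, 21): 21² ≡ 11, rhs ≡ 42 → off.
(26, 35): 35² ≡ 21, rhs ≡ 22 → off.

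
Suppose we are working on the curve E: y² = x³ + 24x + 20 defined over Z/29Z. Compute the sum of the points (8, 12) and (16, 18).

(11, 22)

(8, 12) + (16, 18). λ = (18 - 12)/(16 - 8) ≡ 6/8 mod 29. 8⁻¹ ≡ 11 (mod 29), so λ ≡ 8.
  x = λ² - 8 - 16 = 64 - 24 ≡ 11; y = λ·(8 - 11) - 12 ≡ 22. → (11, 22)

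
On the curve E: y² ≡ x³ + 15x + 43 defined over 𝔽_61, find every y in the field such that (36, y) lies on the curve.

5, 56

x³ + 15x + 43 = 47239 ≡ 25 (mod 61).
Square roots of 25 mod 61: 5 and 56 (since 5² = 25 ≡ 25).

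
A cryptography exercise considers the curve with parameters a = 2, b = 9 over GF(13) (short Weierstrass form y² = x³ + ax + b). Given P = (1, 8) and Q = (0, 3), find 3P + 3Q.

(6, 4)

First 3P:
Repeated addition: build up to 3P.
2P: tangent at (1, 8): λ = (3·1² + 2)/(2·8) ≡ 5/3. 3⁻¹ ≡ 9 (mod 13), so λ ≡ 5·9 ≡ 6.
  x = λ² - 1 - 1 = 36 - 2 ≡ 8; y = λ·(1 - 8) - 8 ≡ 2. → (8, 2)
3P: (8, 2) + (1, 8). λ = (8 - 2)/(1 - 8) ≡ 6/6 mod 13. 6⁻¹ ≡ 11 (mod 13), so λ ≡ 1.
  x = λ² - 8 - 1 = 1 - 9 ≡ 5; y = λ·(8 - 5) - 2 ≡ 1. → (5, 1)
3P = (5, 1).
Next 3Q:
Repeated addition: build up to 3Q.
2Q: tangent at (0, 3): λ = (3·0² + 2)/(2·3) ≡ 2/6. 6⁻¹ ≡ 11 (mod 13), so λ ≡ 2·11 ≡ 9.
  x = λ² - 0 - 0 = 81 - 0 ≡ 3; y = λ·(0 - 3) - 3 ≡ 9. → (3, 9)
3Q: (3, 9) + (0, 3). λ = (3 - 9)/(0 - 3) ≡ 7/10 mod 13. 10⁻¹ ≡ 4 (mod 13) since 10·4 = 40 ≡ 1, so λ ≡ 2.
  x = λ² - 3 - 0 = 4 - 3 ≡ 1; y = λ·(3 - 1) - 9 ≡ 8. → (1, 8)
3Q = (1, 8).
Finally 3P + 3Q:
(5, 1) + (1, 8). λ = (8 - 1)/(1 - 5) ≡ 7/9 mod 13. 9⁻¹ ≡ 3 (mod 13), so λ ≡ 8.
  x = λ² - 5 - 1 = 64 - 6 ≡ 6; y = λ·(5 - 6) - 1 ≡ 4. → (6, 4)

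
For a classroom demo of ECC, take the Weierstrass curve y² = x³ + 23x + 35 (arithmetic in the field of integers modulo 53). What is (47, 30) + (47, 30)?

tangent at (47, 30): λ = (3·47² + 23)/(2·30) ≡ 25/7. 7⁻¹ ≡ 38 (mod 53), so λ ≡ 25·38 ≡ 49.
  x = λ² - 47 - 47 = 2401 - 94 ≡ 28; y = λ·(47 - 28) - 30 ≡ 0. → (28, 0)

(28, 0)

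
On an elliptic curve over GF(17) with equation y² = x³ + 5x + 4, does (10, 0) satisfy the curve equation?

yes

y² = 0² ≡ 0; x³ + 5x + 4 = 1054 ≡ 0 (mod 17). 0 = 0.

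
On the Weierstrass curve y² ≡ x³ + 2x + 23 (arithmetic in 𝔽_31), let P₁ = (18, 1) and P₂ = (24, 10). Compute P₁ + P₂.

(18, 1) + (24, 10). λ = (10 - 1)/(24 - 18) ≡ 9/6 mod 31. 6⁻¹ ≡ 26 (mod 31) since 6·26 = 156 ≡ 1, so λ ≡ 17.
  x = λ² - 18 - 24 = 289 - 42 ≡ 30; y = λ·(18 - 30) - 1 ≡ 12. → (30, 12)

(30, 12)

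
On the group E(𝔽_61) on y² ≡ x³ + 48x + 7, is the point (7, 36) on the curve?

y² = 36² ≡ 15; x³ + 48x + 7 = 686 ≡ 15 (mod 61). 15 = 15.

yes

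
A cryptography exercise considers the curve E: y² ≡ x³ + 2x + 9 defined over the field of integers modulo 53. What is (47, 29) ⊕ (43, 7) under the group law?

(47, 29) + (43, 7). λ = (7 - 29)/(43 - 47) ≡ 31/49 mod 53. 49⁻¹ ≡ 13 (mod 53), so λ ≡ 32.
  x = λ² - 47 - 43 = 1024 - 90 ≡ 33; y = λ·(47 - 33) - 29 ≡ 48. → (33, 48)

(33, 48)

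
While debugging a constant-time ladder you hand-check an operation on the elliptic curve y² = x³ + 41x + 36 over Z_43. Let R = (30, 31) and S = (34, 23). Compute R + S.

(30, 31) + (34, 23). λ = (23 - 31)/(34 - 30) ≡ 35/4 mod 43. 4⁻¹ ≡ 11 (mod 43) since 4·11 = 44 ≡ 1, so λ ≡ 41.
  x = λ² - 30 - 34 = 1681 - 64 ≡ 26; y = λ·(30 - 26) - 31 ≡ 4. → (26, 4)

(26, 4)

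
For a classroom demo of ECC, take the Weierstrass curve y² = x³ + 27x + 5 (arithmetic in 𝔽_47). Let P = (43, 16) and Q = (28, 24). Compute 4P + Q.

(34, 18)

First 4P:
Double-and-add on 4 = (100)₂. Start with P = (43, 16) for the leading 1-bit.
double: tangent at (43, 16): λ = (3·43² + 27)/(2·16) ≡ 28/32. 32⁻¹ ≡ 25 (mod 47), so λ ≡ 28·25 ≡ 42.
  x = λ² - 43 - 43 = 1764 - 86 ≡ 33; y = λ·(43 - 33) - 16 ≡ 28. → (33, 28)
double: tangent at (33, 28): λ = (3·33² + 27)/(2·28) ≡ 4/9. 9⁻¹ ≡ 21 (mod 47), so λ ≡ 4·21 ≡ 37.
  x = λ² - 33 - 33 = 1369 - 66 ≡ 34; y = λ·(33 - 34) - 28 ≡ 29. → (34, 29)
4P = (34, 29).
Finally 4P + Q:
(34, 29) + (28, 24). λ = (24 - 29)/(28 - 34) ≡ 42/41 mod 47. 41⁻¹ ≡ 39 (mod 47), so λ ≡ 40.
  x = λ² - 34 - 28 = 1600 - 62 ≡ 34; y = λ·(34 - 34) - 29 ≡ 18. → (34, 18)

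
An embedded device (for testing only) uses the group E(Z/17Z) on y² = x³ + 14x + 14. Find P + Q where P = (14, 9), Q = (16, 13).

(8, 3)

(14, 9) + (16, 13). λ = (13 - 9)/(16 - 14) ≡ 4/2 mod 17. 2⁻¹ ≡ 9 (mod 17), so λ ≡ 2.
  x = λ² - 14 - 16 = 4 - 30 ≡ 8; y = λ·(14 - 8) - 9 ≡ 3. → (8, 3)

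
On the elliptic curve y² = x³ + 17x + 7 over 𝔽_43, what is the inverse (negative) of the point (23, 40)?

-(23, 40) = (23, -40 mod 43) = (23, 3).

(23, 3)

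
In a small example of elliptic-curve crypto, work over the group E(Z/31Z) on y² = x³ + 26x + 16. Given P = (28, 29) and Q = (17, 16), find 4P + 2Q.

(30, 12)

First 4P:
Double-and-add on 4 = (100)₂. Start with P = (28, 29) for the leading 1-bit.
double: tangent at (28, 29): λ = (3·28² + 26)/(2·29) ≡ 22/27. 27⁻¹ ≡ 23 (mod 31), so λ ≡ 22·23 ≡ 10.
  x = λ² - 28 - 28 = 100 - 56 ≡ 13; y = λ·(28 - 13) - 29 ≡ 28. → (13, 28)
double: tangent at (13, 28): λ = (3·13² + 26)/(2·28) ≡ 6/25. 25⁻¹ ≡ 5 (mod 31), so λ ≡ 6·5 ≡ 30.
  x = λ² - 13 - 13 = 900 - 26 ≡ 6; y = λ·(13 - 6) - 28 ≡ 27. → (6, 27)
4P = (6, 27).
Next 2Q:
Repeated addition: build up to 2Q.
2Q: tangent at (17, 16): λ = (3·17² + 26)/(2·16) ≡ 25/1. 1⁻¹ ≡ 1 (mod 31), so λ ≡ 25·1 ≡ 25.
  x = λ² - 17 - 17 = 625 - 34 ≡ 2; y = λ·(17 - 2) - 16 ≡ 18. → (2, 18)
2Q = (2, 18).
Finally 4P + 2Q:
(6, 27) + (2, 18). λ = (18 - 27)/(2 - 6) ≡ 22/27 mod 31. 27⁻¹ ≡ 23 (mod 31) since 27·23 = 621 ≡ 1, so λ ≡ 10.
  x = λ² - 6 - 2 = 100 - 8 ≡ 30; y = λ·(6 - 30) - 27 ≡ 12. → (30, 12)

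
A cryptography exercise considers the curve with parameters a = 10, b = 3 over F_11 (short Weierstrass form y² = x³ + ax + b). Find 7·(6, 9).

Write P = (6, 9).
Repeated addition: build up to 7P.
2P: tangent at (6, 9): λ = (3·6² + 10)/(2·9) ≡ 8/7. 7⁻¹ ≡ 8 (mod 11), so λ ≡ 8·8 ≡ 9.
  x = λ² - 6 - 6 = 81 - 12 ≡ 3; y = λ·(6 - 3) - 9 ≡ 7. → (3, 7)
3P: (3, 7) + (6, 9). λ = (9 - 7)/(6 - 3) ≡ 2/3 mod 11. 3⁻¹ ≡ 4 (mod 11), so λ ≡ 8.
  x = λ² - 3 - 6 = 64 - 9 ≡ 0; y = λ·(3 - 0) - 7 ≡ 6. → (0, 6)
4P: (0, 6) + (6, 9). λ = (9 - 6)/(6 - 0) ≡ 3/6 mod 11. 6⁻¹ ≡ 2 (mod 11), so λ ≡ 6.
  x = λ² - 0 - 6 = 36 - 6 ≡ 8; y = λ·(0 - 8) - 6 ≡ 1. → (8, 1)
5P: (8, 1) + (6, 9). λ = (9 - 1)/(6 - 8) ≡ 8/9 mod 11. 9⁻¹ ≡ 5 (mod 11) since 9·5 = 45 ≡ 1, so λ ≡ 7.
  x = λ² - 8 - 6 = 49 - 14 ≡ 2; y = λ·(8 - 2) - 1 ≡ 8. → (2, 8)
6P: (2, 8) + (6, 9). λ = (9 - 8)/(6 - 2) ≡ 1/4 mod 11. 4⁻¹ ≡ 3 (mod 11) since 4·3 = 12 ≡ 1, so λ ≡ 3.
  x = λ² - 2 - 6 = 9 - 8 ≡ 1; y = λ·(2 - 1) - 8 ≡ 6. → (1, 6)
7P: (1, 6) + (6, 9). λ = (9 - 6)/(6 - 1) ≡ 3/5 mod 11. 5⁻¹ ≡ 9 (mod 11), so λ ≡ 5.
  x = λ² - 1 - 6 = 25 - 7 ≡ 7; y = λ·(1 - 7) - 6 ≡ 8. → (7, 8)

(7, 8)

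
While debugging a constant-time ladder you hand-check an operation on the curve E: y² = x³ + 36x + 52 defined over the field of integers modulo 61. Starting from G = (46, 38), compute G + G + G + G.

(5, 28)

Double-and-add on 4 = (100)₂. Start with G = (46, 38) for the leading 1-bit.
double: tangent at (46, 38): λ = (3·46² + 36)/(2·38) ≡ 40/15. 15⁻¹ ≡ 57 (mod 61), so λ ≡ 40·57 ≡ 23.
  x = λ² - 46 - 46 = 529 - 92 ≡ 10; y = λ·(46 - 10) - 38 ≡ 58. → (10, 58)
double: tangent at (10, 58): λ = (3·10² + 36)/(2·58) ≡ 31/55. 55⁻¹ ≡ 10 (mod 61), so λ ≡ 31·10 ≡ 5.
  x = λ² - 10 - 10 = 25 - 20 ≡ 5; y = λ·(10 - 5) - 58 ≡ 28. → (5, 28)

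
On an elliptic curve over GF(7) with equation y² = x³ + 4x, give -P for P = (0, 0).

-(0, 0) = (0, -0 mod 7) = (0, 0).

(0, 0)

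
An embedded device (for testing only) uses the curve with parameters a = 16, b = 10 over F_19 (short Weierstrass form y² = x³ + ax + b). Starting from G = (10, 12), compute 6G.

Double-and-add on 6 = (110)₂. Start with G = (10, 12) for the leading 1-bit.
double: tangent at (10, 12): λ = (3·10² + 16)/(2·12) ≡ 12/5. 5⁻¹ ≡ 4 (mod 19), so λ ≡ 12·4 ≡ 10.
  x = λ² - 10 - 10 = 100 - 20 ≡ 4; y = λ·(10 - 4) - 12 ≡ 10. → (4, 10)
add G: (4, 10) + (10, 12). λ = (12 - 10)/(10 - 4) ≡ 2/6 mod 19. 6⁻¹ ≡ 16 (mod 19), so λ ≡ 13.
  x = λ² - 4 - 10 = 169 - 14 ≡ 3; y = λ·(4 - 3) - 10 ≡ 3. → (3, 3)
double: tangent at (3, 3): λ = (3·3² + 16)/(2·3) ≡ 5/6. 6⁻¹ ≡ 16 (mod 19) since 6·16 = 96 ≡ 1, so λ ≡ 5·16 ≡ 4.
  x = λ² - 3 - 3 = 16 - 6 ≡ 10; y = λ·(3 - 10) - 3 ≡ 7. → (10, 7)

(10, 7)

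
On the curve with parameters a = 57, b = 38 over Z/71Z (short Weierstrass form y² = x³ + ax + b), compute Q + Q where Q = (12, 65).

(8, 56)

tangent at (12, 65): λ = (3·12² + 57)/(2·65) ≡ 63/59. 59⁻¹ ≡ 65 (mod 71) since 59·65 = 3835 ≡ 1, so λ ≡ 63·65 ≡ 48.
  x = λ² - 12 - 12 = 2304 - 24 ≡ 8; y = λ·(12 - 8) - 65 ≡ 56. → (8, 56)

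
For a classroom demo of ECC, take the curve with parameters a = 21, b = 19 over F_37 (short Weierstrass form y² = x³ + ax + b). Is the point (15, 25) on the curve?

no

y² = 25² ≡ 33; x³ + 21x + 19 = 3709 ≡ 9 (mod 37). 33 ≠ 9.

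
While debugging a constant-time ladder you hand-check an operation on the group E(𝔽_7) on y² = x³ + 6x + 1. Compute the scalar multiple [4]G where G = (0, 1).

Repeated addition: build up to 4G.
2G: tangent at (0, 1): λ = (3·0² + 6)/(2·1) ≡ 6/2. 2⁻¹ ≡ 4 (mod 7), so λ ≡ 6·4 ≡ 3.
  x = λ² - 0 - 0 = 9 - 0 ≡ 2; y = λ·(0 - 2) - 1 ≡ 0. → (2, 0)
3G: (2, 0) + (0, 1). λ = (1 - 0)/(0 - 2) ≡ 1/5 mod 7. 5⁻¹ ≡ 3 (mod 7) since 5·3 = 15 ≡ 1, so λ ≡ 3.
  x = λ² - 2 - 0 = 9 - 2 ≡ 0; y = λ·(2 - 0) - 0 ≡ 6. → (0, 6)
4G: (0, 6) + (0, 1): same x and y₁ ≡ -y₂, so the sum is O.

O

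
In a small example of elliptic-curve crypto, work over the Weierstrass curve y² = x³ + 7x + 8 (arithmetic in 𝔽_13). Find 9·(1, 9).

Write P = (1, 9).
Repeated addition: build up to 9P.
2P: tangent at (1, 9): λ = (3·1² + 7)/(2·9) ≡ 10/5. 5⁻¹ ≡ 8 (mod 13), so λ ≡ 10·8 ≡ 2.
  x = λ² - 1 - 1 = 4 - 2 ≡ 2; y = λ·(1 - 2) - 9 ≡ 2. → (2, 2)
3P: (2, 2) + (1, 9). λ = (9 - 2)/(1 - 2) ≡ 7/12 mod 13. 12⁻¹ ≡ 12 (mod 13) since 12·12 = 144 ≡ 1, so λ ≡ 6.
  x = λ² - 2 - 1 = 36 - 3 ≡ 7; y = λ·(2 - 7) - 2 ≡ 7. → (7, 7)
4P: (7, 7) + (1, 9). λ = (9 - 7)/(1 - 7) ≡ 2/7 mod 13. 7⁻¹ ≡ 2 (mod 13) since 7·2 = 14 ≡ 1, so λ ≡ 4.
  x = λ² - 7 - 1 = 16 - 8 ≡ 8; y = λ·(7 - 8) - 7 ≡ 2. → (8, 2)
5P: (8, 2) + (1, 9). λ = (9 - 2)/(1 - 8) ≡ 7/6 mod 13. 6⁻¹ ≡ 11 (mod 13), so λ ≡ 12.
  x = λ² - 8 - 1 = 144 - 9 ≡ 5; y = λ·(8 - 5) - 2 ≡ 8. → (5, 8)
6P: (5, 8) + (1, 9). λ = (9 - 8)/(1 - 5) ≡ 1/9 mod 13. 9⁻¹ ≡ 3 (mod 13) since 9·3 = 27 ≡ 1, so λ ≡ 3.
  x = λ² - 5 - 1 = 9 - 6 ≡ 3; y = λ·(5 - 3) - 8 ≡ 11. → (3, 11)
7P: (3, 11) + (1, 9). λ = (9 - 11)/(1 - 3) ≡ 11/11 mod 13. 11⁻¹ ≡ 6 (mod 13), so λ ≡ 1.
  x = λ² - 3 - 1 = 1 - 4 ≡ 10; y = λ·(3 - 10) - 11 ≡ 8. → (10, 8)
8P: (10, 8) + (1, 9). λ = (9 - 8)/(1 - 10) ≡ 1/4 mod 13. 4⁻¹ ≡ 10 (mod 13) since 4·10 = 40 ≡ 1, so λ ≡ 10.
  x = λ² - 10 - 1 = 100 - 11 ≡ 11; y = λ·(10 - 11) - 8 ≡ 8. → (11, 8)
9P: (11, 8) + (1, 9). λ = (9 - 8)/(1 - 11) ≡ 1/3 mod 13. 3⁻¹ ≡ 9 (mod 13), so λ ≡ 9.
  x = λ² - 11 - 1 = 81 - 12 ≡ 4; y = λ·(11 - 4) - 8 ≡ 3. → (4, 3)

(4, 3)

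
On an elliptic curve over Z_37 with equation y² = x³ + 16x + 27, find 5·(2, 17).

Write P = (2, 17).
Repeated addition: build up to 5P.
2P: tangent at (2, 17): λ = (3·2² + 16)/(2·17) ≡ 28/34. 34⁻¹ ≡ 12 (mod 37), so λ ≡ 28·12 ≡ 3.
  x = λ² - 2 - 2 = 9 - 4 ≡ 5; y = λ·(2 - 5) - 17 ≡ 11. → (5, 11)
3P: (5, 11) + (2, 17). λ = (17 - 11)/(2 - 5) ≡ 6/34 mod 37. 34⁻¹ ≡ 12 (mod 37), so λ ≡ 35.
  x = λ² - 5 - 2 = 1225 - 7 ≡ 34; y = λ·(5 - 34) - 11 ≡ 10. → (34, 10)
4P: (34, 10) + (2, 17). λ = (17 - 10)/(2 - 34) ≡ 7/5 mod 37. 5⁻¹ ≡ 15 (mod 37), so λ ≡ 31.
  x = λ² - 34 - 2 = 961 - 36 ≡ 0; y = λ·(34 - 0) - 10 ≡ 8. → (0, 8)
5P: (0, 8) + (2, 17). λ = (17 - 8)/(2 - 0) ≡ 9/2 mod 37. 2⁻¹ ≡ 19 (mod 37) since 2·19 = 38 ≡ 1, so λ ≡ 23.
  x = λ² - 0 - 2 = 529 - 2 ≡ 9; y = λ·(0 - 9) - 8 ≡ 7. → (9, 7)

(9, 7)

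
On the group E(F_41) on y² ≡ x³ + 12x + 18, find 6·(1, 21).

Write Q = (1, 21).
Double-and-add on 6 = (110)₂. Start with Q = (1, 21) for the leading 1-bit.
double: tangent at (1, 21): λ = (3·1² + 12)/(2·21) ≡ 15/1. 1⁻¹ ≡ 1 (mod 41), so λ ≡ 15·1 ≡ 15.
  x = λ² - 1 - 1 = 225 - 2 ≡ 18; y = λ·(1 - 18) - 21 ≡ 11. → (18, 11)
add Q: (18, 11) + (1, 21). λ = (21 - 11)/(1 - 18) ≡ 10/24 mod 41. 24⁻¹ ≡ 12 (mod 41), so λ ≡ 38.
  x = λ² - 18 - 1 = 1444 - 19 ≡ 31; y = λ·(18 - 31) - 11 ≡ 28. → (31, 28)
double: tangent at (31, 28): λ = (3·31² + 12)/(2·28) ≡ 25/15. 15⁻¹ ≡ 11 (mod 41) since 15·11 = 165 ≡ 1, so λ ≡ 25·11 ≡ 29.
  x = λ² - 31 - 31 = 841 - 62 ≡ 0; y = λ·(31 - 0) - 28 ≡ 10. → (0, 10)

(0, 10)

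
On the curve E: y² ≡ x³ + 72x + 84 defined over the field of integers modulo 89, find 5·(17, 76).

(55, 47)

Write G = (17, 76).
Double-and-add on 5 = (101)₂. Start with G = (17, 76) for the leading 1-bit.
double: tangent at (17, 76): λ = (3·17² + 72)/(2·76) ≡ 49/63. 63⁻¹ ≡ 65 (mod 89) since 63·65 = 4095 ≡ 1, so λ ≡ 49·65 ≡ 70.
  x = λ² - 17 - 17 = 4900 - 34 ≡ 60; y = λ·(17 - 60) - 76 ≡ 29. → (60, 29)
double: tangent at (60, 29): λ = (3·60² + 72)/(2·29) ≡ 14/58. 58⁻¹ ≡ 66 (mod 89), so λ ≡ 14·66 ≡ 34.
  x = λ² - 60 - 60 = 1156 - 120 ≡ 57; y = λ·(60 - 57) - 29 ≡ 73. → (57, 73)
add G: (57, 73) + (17, 76). λ = (76 - 73)/(17 - 57) ≡ 3/49 mod 89. 49⁻¹ ≡ 20 (mod 89), so λ ≡ 60.
  x = λ² - 57 - 17 = 3600 - 74 ≡ 55; y = λ·(57 - 55) - 73 ≡ 47. → (55, 47)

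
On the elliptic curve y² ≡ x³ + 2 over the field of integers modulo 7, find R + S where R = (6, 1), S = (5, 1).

(3, 6)

(6, 1) + (5, 1). λ = (1 - 1)/(5 - 6) ≡ 0/6 mod 7. 6⁻¹ ≡ 6 (mod 7), so λ ≡ 0.
  x = λ² - 6 - 5 = 0 - 11 ≡ 3; y = λ·(6 - 3) - 1 ≡ 6. → (3, 6)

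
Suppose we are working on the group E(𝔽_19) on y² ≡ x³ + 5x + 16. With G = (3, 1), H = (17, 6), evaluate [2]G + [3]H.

First 2G:
Repeated addition: build up to 2G.
2G: tangent at (3, 1): λ = (3·3² + 5)/(2·1) ≡ 13/2. 2⁻¹ ≡ 10 (mod 19) since 2·10 = 20 ≡ 1, so λ ≡ 13·10 ≡ 16.
  x = λ² - 3 - 3 = 256 - 6 ≡ 3; y = λ·(3 - 3) - 1 ≡ 18. → (3, 18)
2G = (3, 18).
Next 3H:
Repeated addition: build up to 3H.
2H: tangent at (17, 6): λ = (3·17² + 5)/(2·6) ≡ 17/12. 12⁻¹ ≡ 8 (mod 19), so λ ≡ 17·8 ≡ 3.
  x = λ² - 17 - 17 = 9 - 34 ≡ 13; y = λ·(17 - 13) - 6 ≡ 6. → (13, 6)
3H: (13, 6) + (17, 6). λ = (6 - 6)/(17 - 13) ≡ 0/4 mod 19. 4⁻¹ ≡ 5 (mod 19), so λ ≡ 0.
  x = λ² - 13 - 17 = 0 - 30 ≡ 8; y = λ·(13 - 8) - 6 ≡ 13. → (8, 13)
3H = (8, 13).
Finally 2G + 3H:
(3, 18) + (8, 13). λ = (13 - 18)/(8 - 3) ≡ 14/5 mod 19. 5⁻¹ ≡ 4 (mod 19), so λ ≡ 18.
  x = λ² - 3 - 8 = 324 - 11 ≡ 9; y = λ·(3 - 9) - 18 ≡ 7. → (9, 7)

(9, 7)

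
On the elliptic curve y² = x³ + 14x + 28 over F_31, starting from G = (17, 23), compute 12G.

(21, 29)

Double-and-add on 12 = (1100)₂. Start with G = (17, 23) for the leading 1-bit.
double: tangent at (17, 23): λ = (3·17² + 14)/(2·23) ≡ 13/15. 15⁻¹ ≡ 29 (mod 31), so λ ≡ 13·29 ≡ 5.
  x = λ² - 17 - 17 = 25 - 34 ≡ 22; y = λ·(17 - 22) - 23 ≡ 14. → (22, 14)
add G: (22, 14) + (17, 23). λ = (23 - 14)/(17 - 22) ≡ 9/26 mod 31. 26⁻¹ ≡ 6 (mod 31) since 26·6 = 156 ≡ 1, so λ ≡ 23.
  x = λ² - 22 - 17 = 529 - 39 ≡ 25; y = λ·(22 - 25) - 14 ≡ 10. → (25, 10)
double: tangent at (25, 10): λ = (3·25² + 14)/(2·10) ≡ 29/20. 20⁻¹ ≡ 14 (mod 31) since 20·14 = 280 ≡ 1, so λ ≡ 29·14 ≡ 3.
  x = λ² - 25 - 25 = 9 - 50 ≡ 21; y = λ·(25 - 21) - 10 ≡ 2. → (21, 2)
double: tangent at (21, 2): λ = (3·21² + 14)/(2·2) ≡ 4/4. 4⁻¹ ≡ 8 (mod 31) since 4·8 = 32 ≡ 1, so λ ≡ 4·8 ≡ 1.
  x = λ² - 21 - 21 = 1 - 42 ≡ 21; y = λ·(21 - 21) - 2 ≡ 29. → (21, 29)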